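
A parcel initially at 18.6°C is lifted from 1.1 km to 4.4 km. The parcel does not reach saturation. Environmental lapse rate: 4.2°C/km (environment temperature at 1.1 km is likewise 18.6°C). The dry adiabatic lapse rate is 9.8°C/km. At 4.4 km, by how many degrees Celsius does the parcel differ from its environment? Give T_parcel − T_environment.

-18.48°C (parcel cooler than environment)

Parcel:
  1100–4400 m, dry: Δz = 3.3 km ⇒ ΔT = -32.34°C; T = -13.74°C
Environment:
  1100–4400 m, environment: Δz = 3.3 km ⇒ ΔT = -13.86°C; T = 4.74°C
T_parcel − T_env = -13.74 − 4.74 = -18.48°C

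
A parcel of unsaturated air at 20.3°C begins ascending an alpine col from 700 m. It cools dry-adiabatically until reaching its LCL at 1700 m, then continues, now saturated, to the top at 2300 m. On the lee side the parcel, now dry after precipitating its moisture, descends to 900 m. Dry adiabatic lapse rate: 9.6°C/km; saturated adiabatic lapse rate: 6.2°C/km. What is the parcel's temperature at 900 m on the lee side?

20.42°C

700–1700 m, dry: Δz = 1 km ⇒ ΔT = -9.6°C; T = 10.7°C
1700–2300 m, saturated: Δz = 0.6 km ⇒ ΔT = -3.72°C; T = 6.98°C
2300–900 m, dry descent: Δz = 1.4 km ⇒ ΔT = +13.44°C; T = 20.42°C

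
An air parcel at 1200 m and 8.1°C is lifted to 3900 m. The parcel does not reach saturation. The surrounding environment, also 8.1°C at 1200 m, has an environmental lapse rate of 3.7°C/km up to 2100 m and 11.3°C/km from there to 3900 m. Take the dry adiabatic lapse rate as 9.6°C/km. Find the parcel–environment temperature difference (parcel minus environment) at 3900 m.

Parcel:
  From 1200 m to 3900 m (dry): cools by 9.6 × 2.7 = 25.92°C, giving -17.82°C.
Environment:
  From 1200 m to 2100 m (environment, lower layer): cools by 3.7 × 0.9 = 3.33°C, giving 4.77°C.
  From 2100 m to 3900 m (environment, upper layer): cools by 11.3 × 1.8 = 20.34°C, giving -15.57°C.
T_parcel − T_env = -17.82 − (-15.57) = -2.25°C

-2.25°C (parcel cooler than environment)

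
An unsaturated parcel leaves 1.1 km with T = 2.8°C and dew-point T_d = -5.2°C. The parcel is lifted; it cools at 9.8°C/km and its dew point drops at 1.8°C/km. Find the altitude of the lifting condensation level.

T and T_d converge at 9.8 − 1.8 = 8°C per km
Height above start = (2.8 − (-5.2)) / 8 = 1 km
LCL altitude = 1100 m + 1000 m = 2100 m

2.1 km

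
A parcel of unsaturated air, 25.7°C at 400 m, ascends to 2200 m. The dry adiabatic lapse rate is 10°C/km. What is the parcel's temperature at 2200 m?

400 → 2200 m (dry adiabatic, 10°C/km): ΔT = -10 × 1.8 = -18°C → T = 7.7°C

7.7°C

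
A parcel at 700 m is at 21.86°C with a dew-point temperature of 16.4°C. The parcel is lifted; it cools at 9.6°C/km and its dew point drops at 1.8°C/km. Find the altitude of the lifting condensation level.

T and T_d converge at 9.6 − 1.8 = 7.8°C per km
Height above start = (21.86 − 16.4) / 7.8 = 0.7 km
LCL altitude = 700 m + 700 m = 1400 m

1400 m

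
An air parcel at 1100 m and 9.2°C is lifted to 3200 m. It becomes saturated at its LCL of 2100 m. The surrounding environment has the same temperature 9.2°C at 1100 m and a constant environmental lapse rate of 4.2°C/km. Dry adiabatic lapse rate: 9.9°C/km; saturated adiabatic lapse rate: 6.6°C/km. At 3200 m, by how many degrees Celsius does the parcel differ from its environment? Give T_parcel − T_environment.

Parcel:
  From 1100 m to 2100 m (dry): cools by 9.9 × 1 = 9.9°C, giving -0.7°C.
  From 2100 m to 3200 m (saturated): cools by 6.6 × 1.1 = 7.26°C, giving -7.96°C.
Environment:
  From 1100 m to 3200 m (environment): cools by 4.2 × 2.1 = 8.82°C, giving 0.38°C.
T_parcel − T_env = -7.96 − 0.38 = -8.34°C

-8.34°C (parcel cooler than environment)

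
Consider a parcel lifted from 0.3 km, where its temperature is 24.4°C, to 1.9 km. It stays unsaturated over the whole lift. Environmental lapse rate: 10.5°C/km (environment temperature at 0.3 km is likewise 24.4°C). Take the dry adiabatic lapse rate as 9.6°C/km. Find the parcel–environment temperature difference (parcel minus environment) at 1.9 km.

Parcel:
  From 300 m to 1900 m (dry): cools by 9.6 × 1.6 = 15.36°C, giving 9.04°C.
Environment:
  From 300 m to 1900 m (environment): cools by 10.5 × 1.6 = 16.8°C, giving 7.6°C.
T_parcel − T_env = 9.04 − 7.6 = +1.44°C

+1.44°C (parcel warmer than environment)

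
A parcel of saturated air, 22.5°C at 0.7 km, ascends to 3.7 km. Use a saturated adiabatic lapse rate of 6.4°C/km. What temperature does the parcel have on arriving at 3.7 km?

From 700 m to 3700 m (saturated adiabatic): cools by 6.4 × 3 = 19.2°C, giving 3.3°C.

3.3°C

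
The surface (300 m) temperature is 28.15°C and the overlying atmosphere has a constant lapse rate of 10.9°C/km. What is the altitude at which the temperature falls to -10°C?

Height above start = (28.15 − (-10)) / 10.9 = 3.5 km
Altitude = 300 m + 3500 m = 3800 m

3800 m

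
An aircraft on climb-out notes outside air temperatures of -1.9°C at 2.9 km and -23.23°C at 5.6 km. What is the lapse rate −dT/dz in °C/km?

7.9°C/km

Γ = −ΔT/Δz = (-1.9 − (-23.23)) / (5600 − 2900) m
  = 21.33°C / 2.7 km = 7.9°C/km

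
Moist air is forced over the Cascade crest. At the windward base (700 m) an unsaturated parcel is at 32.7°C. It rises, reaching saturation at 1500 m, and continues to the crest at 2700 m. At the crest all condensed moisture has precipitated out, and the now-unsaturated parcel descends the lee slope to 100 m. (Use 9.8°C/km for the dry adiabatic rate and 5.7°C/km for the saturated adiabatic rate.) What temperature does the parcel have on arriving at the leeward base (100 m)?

700–1500 m, dry: Δz = 0.8 km ⇒ ΔT = -7.84°C; T = 24.86°C
1500–2700 m, saturated: Δz = 1.2 km ⇒ ΔT = -6.84°C; T = 18.02°C
2700–100 m, dry descent: Δz = 2.6 km ⇒ ΔT = +25.48°C; T = 43.5°C

43.5°C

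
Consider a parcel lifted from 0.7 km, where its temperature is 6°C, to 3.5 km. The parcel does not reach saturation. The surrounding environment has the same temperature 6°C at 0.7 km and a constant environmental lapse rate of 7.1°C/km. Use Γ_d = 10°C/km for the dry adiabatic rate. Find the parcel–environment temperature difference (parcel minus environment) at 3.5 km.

-8.12°C (parcel cooler than environment)

Parcel:
  Dry to 3500 m: -10 × 2.8 km = -28°C, so T = -22°C.
Environment:
  Environment to 3500 m: -7.1 × 2.8 km = -19.88°C, so T = -13.88°C.
T_parcel − T_env = -22 − (-13.88) = -8.12°C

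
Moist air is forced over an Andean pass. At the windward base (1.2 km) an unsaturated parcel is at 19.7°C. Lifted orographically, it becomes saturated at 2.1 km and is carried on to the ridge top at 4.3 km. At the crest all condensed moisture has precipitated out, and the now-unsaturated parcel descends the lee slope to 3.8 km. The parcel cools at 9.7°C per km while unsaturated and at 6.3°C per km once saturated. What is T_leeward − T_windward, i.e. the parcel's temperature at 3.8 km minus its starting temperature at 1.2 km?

-17.74°C

1200–2100 m, dry: Δz = 0.9 km ⇒ ΔT = -8.73°C; T = 10.97°C
2100–4300 m, saturated: Δz = 2.2 km ⇒ ΔT = -13.86°C; T = -2.89°C
4300–3800 m, dry descent: Δz = 0.5 km ⇒ ΔT = +4.85°C; T = 1.96°C
Net change vs windward start: 1.96 − 19.7 = -17.74°C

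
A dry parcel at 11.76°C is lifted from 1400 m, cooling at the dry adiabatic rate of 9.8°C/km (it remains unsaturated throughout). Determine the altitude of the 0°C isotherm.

2600 m

Height above start = (11.76 − 0) / 9.8 = 1.2 km
Altitude = 1400 m + 1200 m = 2600 m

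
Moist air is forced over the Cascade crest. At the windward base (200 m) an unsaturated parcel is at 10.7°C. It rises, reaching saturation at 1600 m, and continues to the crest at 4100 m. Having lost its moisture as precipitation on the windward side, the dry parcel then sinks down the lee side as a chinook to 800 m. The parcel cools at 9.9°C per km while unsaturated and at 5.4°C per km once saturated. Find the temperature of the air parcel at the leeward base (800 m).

From 200 m to 1600 m (dry): cools by 9.9 × 1.4 = 13.86°C, giving -3.16°C.
From 1600 m to 4100 m (saturated): cools by 5.4 × 2.5 = 13.5°C, giving -16.66°C.
From 4100 m to 800 m (dry descent): warms by 9.9 × 3.3 = 32.67°C, giving 16.01°C.

16.01°C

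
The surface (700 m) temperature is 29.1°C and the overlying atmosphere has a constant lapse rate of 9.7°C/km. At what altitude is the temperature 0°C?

3700 m

Height above start = (29.1 − 0) / 9.7 = 3 km
Altitude = 700 m + 3000 m = 3700 m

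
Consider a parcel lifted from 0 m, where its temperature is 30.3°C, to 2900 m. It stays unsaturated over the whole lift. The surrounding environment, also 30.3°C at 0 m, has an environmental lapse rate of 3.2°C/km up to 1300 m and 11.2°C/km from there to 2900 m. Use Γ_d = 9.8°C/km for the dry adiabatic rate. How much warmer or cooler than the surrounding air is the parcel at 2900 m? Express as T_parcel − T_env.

Parcel:
  0–2900 m, dry: Δz = 2.9 km ⇒ ΔT = -28.42°C; T = 1.88°C
Environment:
  0–1300 m, environment, lower layer: Δz = 1.3 km ⇒ ΔT = -4.16°C; T = 26.14°C
  1300–2900 m, environment, upper layer: Δz = 1.6 km ⇒ ΔT = -17.92°C; T = 8.22°C
T_parcel − T_env = 1.88 − 8.22 = -6.34°C

-6.34°C (parcel cooler than environment)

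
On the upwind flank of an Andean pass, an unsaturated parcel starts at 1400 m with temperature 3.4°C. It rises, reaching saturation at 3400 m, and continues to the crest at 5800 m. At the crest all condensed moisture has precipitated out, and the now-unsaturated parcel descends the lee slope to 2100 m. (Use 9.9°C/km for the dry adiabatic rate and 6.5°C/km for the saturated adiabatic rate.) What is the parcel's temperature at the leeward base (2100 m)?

4.63°C

From 1400 m to 3400 m (dry): cools by 9.9 × 2 = 19.8°C, giving -16.4°C.
From 3400 m to 5800 m (saturated): cools by 6.5 × 2.4 = 15.6°C, giving -32°C.
From 5800 m to 2100 m (dry descent): warms by 9.9 × 3.7 = 36.63°C, giving 4.63°C.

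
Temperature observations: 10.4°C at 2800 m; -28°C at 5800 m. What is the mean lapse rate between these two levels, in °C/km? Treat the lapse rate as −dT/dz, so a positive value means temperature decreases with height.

12.8°C/km

Γ = −ΔT/Δz = (10.4 − (-28)) / (5800 − 2800) m
  = 38.4°C / 3 km = 12.8°C/km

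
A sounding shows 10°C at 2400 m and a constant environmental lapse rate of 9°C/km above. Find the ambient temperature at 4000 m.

-4.4°C

From 2400 m to 4000 m (environmental): cools by 9 × 1.6 = 14.4°C, giving -4.4°C.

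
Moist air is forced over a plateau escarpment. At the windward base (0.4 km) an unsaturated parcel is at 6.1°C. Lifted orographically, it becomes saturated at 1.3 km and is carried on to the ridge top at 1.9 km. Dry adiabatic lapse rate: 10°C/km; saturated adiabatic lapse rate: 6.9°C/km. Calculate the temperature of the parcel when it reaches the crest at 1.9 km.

Dry to 1300 m: -10 × 0.9 km = -9°C, so T = -2.9°C.
Saturated to 1900 m: -6.9 × 0.6 km = -4.14°C, so T = -7.04°C.

-7.04°C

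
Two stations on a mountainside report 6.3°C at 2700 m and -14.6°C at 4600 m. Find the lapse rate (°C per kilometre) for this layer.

11°C/km

Γ = −ΔT/Δz = (6.3 − (-14.6)) / (4600 − 2700) m
  = 20.9°C / 1.9 km = 11°C/km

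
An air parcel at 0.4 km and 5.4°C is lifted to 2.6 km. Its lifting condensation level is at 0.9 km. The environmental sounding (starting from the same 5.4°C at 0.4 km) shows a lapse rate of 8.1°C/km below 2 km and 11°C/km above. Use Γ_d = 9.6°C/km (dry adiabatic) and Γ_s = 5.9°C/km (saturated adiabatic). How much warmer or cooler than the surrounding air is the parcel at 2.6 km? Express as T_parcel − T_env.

Parcel:
  From 400 m to 900 m (dry): cools by 9.6 × 0.5 = 4.8°C, giving 0.6°C.
  From 900 m to 2600 m (saturated): cools by 5.9 × 1.7 = 10.03°C, giving -9.43°C.
Environment:
  From 400 m to 2000 m (environment, lower layer): cools by 8.1 × 1.6 = 12.96°C, giving -7.56°C.
  From 2000 m to 2600 m (environment, upper layer): cools by 11 × 0.6 = 6.6°C, giving -14.16°C.
T_parcel − T_env = -9.43 − (-14.16) = +4.73°C

+4.73°C (parcel warmer than environment)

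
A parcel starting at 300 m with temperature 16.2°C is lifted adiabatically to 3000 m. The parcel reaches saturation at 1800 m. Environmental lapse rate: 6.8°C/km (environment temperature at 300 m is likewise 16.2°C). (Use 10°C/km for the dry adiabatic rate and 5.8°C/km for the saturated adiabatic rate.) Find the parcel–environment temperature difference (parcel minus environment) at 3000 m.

Parcel:
  Dry to 1800 m: -10 × 1.5 km = -15°C, so T = 1.2°C.
  Saturated to 3000 m: -5.8 × 1.2 km = -6.96°C, so T = -5.76°C.
Environment:
  Environment to 3000 m: -6.8 × 2.7 km = -18.36°C, so T = -2.16°C.
T_parcel − T_env = -5.76 − (-2.16) = -3.6°C

-3.6°C (parcel cooler than environment)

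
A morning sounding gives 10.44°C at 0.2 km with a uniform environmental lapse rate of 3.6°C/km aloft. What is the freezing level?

3.1 km

Height above start = (10.44 − 0) / 3.6 = 2.9 km
Altitude = 200 m + 2900 m = 3100 m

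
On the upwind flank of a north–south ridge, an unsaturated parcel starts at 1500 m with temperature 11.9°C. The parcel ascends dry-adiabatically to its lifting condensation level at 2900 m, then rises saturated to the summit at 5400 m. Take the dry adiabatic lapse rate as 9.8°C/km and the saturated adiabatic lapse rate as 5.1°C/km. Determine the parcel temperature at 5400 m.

From 1500 m to 2900 m (dry): cools by 9.8 × 1.4 = 13.72°C, giving -1.82°C.
From 2900 m to 5400 m (saturated): cools by 5.1 × 2.5 = 12.75°C, giving -14.57°C.

-14.57°C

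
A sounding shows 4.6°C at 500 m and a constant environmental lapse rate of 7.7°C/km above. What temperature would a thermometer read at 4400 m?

-25.43°C

Environmental to 4400 m: -7.7 × 3.9 km = -30.03°C, so T = -25.43°C.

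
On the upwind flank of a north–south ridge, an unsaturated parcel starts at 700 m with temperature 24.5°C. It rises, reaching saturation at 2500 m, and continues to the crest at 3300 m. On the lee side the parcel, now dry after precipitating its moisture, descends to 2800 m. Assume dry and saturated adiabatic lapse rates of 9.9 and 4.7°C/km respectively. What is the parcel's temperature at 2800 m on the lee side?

7.87°C

From 700 m to 2500 m (dry): cools by 9.9 × 1.8 = 17.82°C, giving 6.68°C.
From 2500 m to 3300 m (saturated): cools by 4.7 × 0.8 = 3.76°C, giving 2.92°C.
From 3300 m to 2800 m (dry descent): warms by 9.9 × 0.5 = 4.95°C, giving 7.87°C.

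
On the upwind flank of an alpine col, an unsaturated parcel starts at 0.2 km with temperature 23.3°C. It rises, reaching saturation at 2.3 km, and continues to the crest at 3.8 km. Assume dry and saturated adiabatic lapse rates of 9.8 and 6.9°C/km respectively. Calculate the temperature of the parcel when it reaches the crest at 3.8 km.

200–2300 m, dry: Δz = 2.1 km ⇒ ΔT = -20.58°C; T = 2.72°C
2300–3800 m, saturated: Δz = 1.5 km ⇒ ΔT = -10.35°C; T = -7.63°C

-7.63°C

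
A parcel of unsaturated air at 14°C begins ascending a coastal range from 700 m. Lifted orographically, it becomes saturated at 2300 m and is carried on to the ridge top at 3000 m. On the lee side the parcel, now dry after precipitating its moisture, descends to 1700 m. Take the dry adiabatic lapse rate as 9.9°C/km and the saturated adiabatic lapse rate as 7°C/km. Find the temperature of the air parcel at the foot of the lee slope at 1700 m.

From 700 m to 2300 m (dry): cools by 9.9 × 1.6 = 15.84°C, giving -1.84°C.
From 2300 m to 3000 m (saturated): cools by 7 × 0.7 = 4.9°C, giving -6.74°C.
From 3000 m to 1700 m (dry descent): warms by 9.9 × 1.3 = 12.87°C, giving 6.13°C.

6.13°C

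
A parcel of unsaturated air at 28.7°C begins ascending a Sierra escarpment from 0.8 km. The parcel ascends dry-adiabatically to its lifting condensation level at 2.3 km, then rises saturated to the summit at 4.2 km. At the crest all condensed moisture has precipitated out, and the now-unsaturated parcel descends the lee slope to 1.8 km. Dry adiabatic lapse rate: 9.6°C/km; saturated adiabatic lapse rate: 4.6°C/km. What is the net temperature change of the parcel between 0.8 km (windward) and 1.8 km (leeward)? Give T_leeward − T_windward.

From 800 m to 2300 m (dry): cools by 9.6 × 1.5 = 14.4°C, giving 14.3°C.
From 2300 m to 4200 m (saturated): cools by 4.6 × 1.9 = 8.74°C, giving 5.56°C.
From 4200 m to 1800 m (dry descent): warms by 9.6 × 2.4 = 23.04°C, giving 28.6°C.
Net change vs windward start: 28.6 − 28.7 = -0.1°C

-0.1°C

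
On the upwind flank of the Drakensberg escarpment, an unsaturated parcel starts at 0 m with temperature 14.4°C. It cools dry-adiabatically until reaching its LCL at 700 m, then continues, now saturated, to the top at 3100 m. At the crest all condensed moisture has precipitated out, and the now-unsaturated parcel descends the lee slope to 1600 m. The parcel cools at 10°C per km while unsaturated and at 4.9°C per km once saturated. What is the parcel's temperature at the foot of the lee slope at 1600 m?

0 → 700 m (dry, 10°C/km): ΔT = -10 × 0.7 = -7°C → T = 7.4°C
700 → 3100 m (saturated, 4.9°C/km): ΔT = -4.9 × 2.4 = -11.76°C → T = -4.36°C
3100 → 1600 m (dry descent, 10°C/km): ΔT = +10 × 1.5 = +15°C → T = 10.64°C

10.64°C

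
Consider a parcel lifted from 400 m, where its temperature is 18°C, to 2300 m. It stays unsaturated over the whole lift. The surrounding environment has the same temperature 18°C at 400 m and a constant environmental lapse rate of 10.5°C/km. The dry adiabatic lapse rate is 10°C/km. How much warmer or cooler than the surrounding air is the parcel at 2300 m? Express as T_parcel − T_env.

+0.95°C (parcel warmer than environment)

Parcel:
  400–2300 m, dry: Δz = 1.9 km ⇒ ΔT = -19°C; T = -1°C
Environment:
  400–2300 m, environment: Δz = 1.9 km ⇒ ΔT = -19.95°C; T = -1.95°C
T_parcel − T_env = -1 − (-1.95) = +0.95°C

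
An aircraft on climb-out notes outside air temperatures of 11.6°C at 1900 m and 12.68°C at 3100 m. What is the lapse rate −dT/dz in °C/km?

-0.9°C/km

Γ = −ΔT/Δz = (11.6 − 12.68) / (3100 − 1900) m
  = -1.08°C / 1.2 km = -0.9°C/km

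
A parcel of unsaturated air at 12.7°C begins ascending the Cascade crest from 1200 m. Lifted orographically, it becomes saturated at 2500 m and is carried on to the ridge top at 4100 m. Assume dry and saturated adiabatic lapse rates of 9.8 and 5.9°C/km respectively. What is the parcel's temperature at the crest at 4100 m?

-9.48°C

Dry to 2500 m: -9.8 × 1.3 km = -12.74°C, so T = -0.04°C.
Saturated to 4100 m: -5.9 × 1.6 km = -9.44°C, so T = -9.48°C.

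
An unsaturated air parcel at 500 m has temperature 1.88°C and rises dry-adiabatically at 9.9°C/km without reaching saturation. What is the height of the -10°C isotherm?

Height above start = (1.88 − (-10)) / 9.9 = 1.2 km
Altitude = 500 m + 1200 m = 1700 m

1700 m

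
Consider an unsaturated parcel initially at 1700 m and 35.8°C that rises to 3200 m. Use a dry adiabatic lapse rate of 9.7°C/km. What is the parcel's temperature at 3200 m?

21.25°C

1700 → 3200 m (dry adiabatic, 9.7°C/km): ΔT = -9.7 × 1.5 = -14.55°C → T = 21.25°C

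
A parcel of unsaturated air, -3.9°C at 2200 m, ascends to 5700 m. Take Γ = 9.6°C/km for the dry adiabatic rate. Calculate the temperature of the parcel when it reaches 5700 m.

-37.5°C

2200 → 5700 m (dry adiabatic, 9.6°C/km): ΔT = -9.6 × 3.5 = -33.6°C → T = -37.5°C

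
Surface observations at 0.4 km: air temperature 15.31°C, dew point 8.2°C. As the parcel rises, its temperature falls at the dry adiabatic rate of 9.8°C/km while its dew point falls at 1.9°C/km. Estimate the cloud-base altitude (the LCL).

T and T_d converge at 9.8 − 1.9 = 7.9°C per km
Height above start = (15.31 − 8.2) / 7.9 = 0.9 km
LCL altitude = 400 m + 900 m = 1300 m

1.3 km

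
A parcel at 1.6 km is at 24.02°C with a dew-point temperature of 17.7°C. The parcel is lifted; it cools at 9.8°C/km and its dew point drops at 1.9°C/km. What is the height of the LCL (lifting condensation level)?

2.4 km

T and T_d converge at 9.8 − 1.9 = 7.9°C per km
Height above start = (24.02 − 17.7) / 7.9 = 0.8 km
LCL altitude = 1600 m + 800 m = 2400 m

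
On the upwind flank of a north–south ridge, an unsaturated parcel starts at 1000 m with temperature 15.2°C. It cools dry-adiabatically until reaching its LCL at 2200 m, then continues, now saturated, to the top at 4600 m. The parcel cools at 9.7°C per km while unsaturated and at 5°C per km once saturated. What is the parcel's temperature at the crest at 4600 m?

-8.44°C

1000–2200 m, dry: Δz = 1.2 km ⇒ ΔT = -11.64°C; T = 3.56°C
2200–4600 m, saturated: Δz = 2.4 km ⇒ ΔT = -12°C; T = -8.44°C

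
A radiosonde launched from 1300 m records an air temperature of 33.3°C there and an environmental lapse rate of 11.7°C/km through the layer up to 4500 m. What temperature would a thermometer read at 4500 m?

Environmental to 4500 m: -11.7 × 3.2 km = -37.44°C, so T = -4.14°C.

-4.14°C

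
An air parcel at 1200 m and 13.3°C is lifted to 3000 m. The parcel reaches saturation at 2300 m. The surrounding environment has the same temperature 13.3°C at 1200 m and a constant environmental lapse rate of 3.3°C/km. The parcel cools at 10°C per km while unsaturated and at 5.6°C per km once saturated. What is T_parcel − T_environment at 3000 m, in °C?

Parcel:
  1200–2300 m, dry: Δz = 1.1 km ⇒ ΔT = -11°C; T = 2.3°C
  2300–3000 m, saturated: Δz = 0.7 km ⇒ ΔT = -3.92°C; T = -1.62°C
Environment:
  1200–3000 m, environment: Δz = 1.8 km ⇒ ΔT = -5.94°C; T = 7.36°C
T_parcel − T_env = -1.62 − 7.36 = -8.98°C

-8.98°C (parcel cooler than environment)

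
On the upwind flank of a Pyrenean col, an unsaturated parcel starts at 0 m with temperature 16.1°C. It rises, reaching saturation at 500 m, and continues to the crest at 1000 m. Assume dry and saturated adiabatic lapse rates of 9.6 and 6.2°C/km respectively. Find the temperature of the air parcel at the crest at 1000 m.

8.2°C

Dry to 500 m: -9.6 × 0.5 km = -4.8°C, so T = 11.3°C.
Saturated to 1000 m: -6.2 × 0.5 km = -3.1°C, so T = 8.2°C.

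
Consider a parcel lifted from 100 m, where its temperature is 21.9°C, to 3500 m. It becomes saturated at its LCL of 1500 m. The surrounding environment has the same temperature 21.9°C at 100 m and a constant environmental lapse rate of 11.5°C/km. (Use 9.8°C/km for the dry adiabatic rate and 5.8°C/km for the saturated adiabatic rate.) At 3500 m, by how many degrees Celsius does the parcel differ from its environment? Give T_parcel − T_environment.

+13.78°C (parcel warmer than environment)

Parcel:
  Dry to 1500 m: -9.8 × 1.4 km = -13.72°C, so T = 8.18°C.
  Saturated to 3500 m: -5.8 × 2 km = -11.6°C, so T = -3.42°C.
Environment:
  Environment to 3500 m: -11.5 × 3.4 km = -39.1°C, so T = -17.2°C.
T_parcel − T_env = -3.42 − (-17.2) = +13.78°C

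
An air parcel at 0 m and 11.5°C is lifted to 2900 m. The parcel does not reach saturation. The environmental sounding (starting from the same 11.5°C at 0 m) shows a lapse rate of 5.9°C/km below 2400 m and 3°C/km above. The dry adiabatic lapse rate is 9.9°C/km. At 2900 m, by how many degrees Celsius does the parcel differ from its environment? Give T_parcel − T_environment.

-13.05°C (parcel cooler than environment)

Parcel:
  Dry to 2900 m: -9.9 × 2.9 km = -28.71°C, so T = -17.21°C.
Environment:
  Environment, lower layer to 2400 m: -5.9 × 2.4 km = -14.16°C, so T = -2.66°C.
  Environment, upper layer to 2900 m: -3 × 0.5 km = -1.5°C, so T = -4.16°C.
T_parcel − T_env = -17.21 − (-4.16) = -13.05°C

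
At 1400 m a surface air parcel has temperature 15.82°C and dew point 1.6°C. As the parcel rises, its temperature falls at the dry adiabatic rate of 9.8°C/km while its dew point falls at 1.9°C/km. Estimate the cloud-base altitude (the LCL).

3200 m

T and T_d converge at 9.8 − 1.9 = 7.9°C per km
Height above start = (15.82 − 1.6) / 7.9 = 1.8 km
LCL altitude = 1400 m + 1800 m = 3200 m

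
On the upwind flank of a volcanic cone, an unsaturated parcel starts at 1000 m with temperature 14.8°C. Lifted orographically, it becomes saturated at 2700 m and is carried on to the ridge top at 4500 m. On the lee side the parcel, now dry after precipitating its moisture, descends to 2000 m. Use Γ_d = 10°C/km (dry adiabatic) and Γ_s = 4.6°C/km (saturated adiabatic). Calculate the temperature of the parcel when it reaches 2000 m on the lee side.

14.52°C

From 1000 m to 2700 m (dry): cools by 10 × 1.7 = 17°C, giving -2.2°C.
From 2700 m to 4500 m (saturated): cools by 4.6 × 1.8 = 8.28°C, giving -10.48°C.
From 4500 m to 2000 m (dry descent): warms by 10 × 2.5 = 25°C, giving 14.52°C.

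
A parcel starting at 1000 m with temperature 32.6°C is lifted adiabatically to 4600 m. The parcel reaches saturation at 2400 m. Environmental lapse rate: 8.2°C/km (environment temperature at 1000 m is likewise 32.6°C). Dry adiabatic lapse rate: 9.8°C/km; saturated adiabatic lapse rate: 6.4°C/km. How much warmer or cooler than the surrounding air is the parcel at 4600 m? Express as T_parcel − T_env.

Parcel:
  From 1000 m to 2400 m (dry): cools by 9.8 × 1.4 = 13.72°C, giving 18.88°C.
  From 2400 m to 4600 m (saturated): cools by 6.4 × 2.2 = 14.08°C, giving 4.8°C.
Environment:
  From 1000 m to 4600 m (environment): cools by 8.2 × 3.6 = 29.52°C, giving 3.08°C.
T_parcel − T_env = 4.8 − 3.08 = +1.72°C

+1.72°C (parcel warmer than environment)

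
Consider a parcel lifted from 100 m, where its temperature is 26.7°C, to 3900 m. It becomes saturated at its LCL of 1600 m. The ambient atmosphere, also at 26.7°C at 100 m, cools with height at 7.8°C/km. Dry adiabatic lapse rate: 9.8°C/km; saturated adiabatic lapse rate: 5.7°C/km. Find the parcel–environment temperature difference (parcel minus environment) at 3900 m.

+1.83°C (parcel warmer than environment)

Parcel:
  100–1600 m, dry: Δz = 1.5 km ⇒ ΔT = -14.7°C; T = 12°C
  1600–3900 m, saturated: Δz = 2.3 km ⇒ ΔT = -13.11°C; T = -1.11°C
Environment:
  100–3900 m, environment: Δz = 3.8 km ⇒ ΔT = -29.64°C; T = -2.94°C
T_parcel − T_env = -1.11 − (-2.94) = +1.83°C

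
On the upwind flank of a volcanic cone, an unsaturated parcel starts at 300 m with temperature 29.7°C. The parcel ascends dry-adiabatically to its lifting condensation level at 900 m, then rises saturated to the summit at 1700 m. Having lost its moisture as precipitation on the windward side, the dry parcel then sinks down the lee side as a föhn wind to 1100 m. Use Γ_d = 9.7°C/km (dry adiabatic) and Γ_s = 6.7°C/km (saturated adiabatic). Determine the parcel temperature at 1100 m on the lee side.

24.34°C

300 → 900 m (dry, 9.7°C/km): ΔT = -9.7 × 0.6 = -5.82°C → T = 23.88°C
900 → 1700 m (saturated, 6.7°C/km): ΔT = -6.7 × 0.8 = -5.36°C → T = 18.52°C
1700 → 1100 m (dry descent, 9.7°C/km): ΔT = +9.7 × 0.6 = +5.82°C → T = 24.34°C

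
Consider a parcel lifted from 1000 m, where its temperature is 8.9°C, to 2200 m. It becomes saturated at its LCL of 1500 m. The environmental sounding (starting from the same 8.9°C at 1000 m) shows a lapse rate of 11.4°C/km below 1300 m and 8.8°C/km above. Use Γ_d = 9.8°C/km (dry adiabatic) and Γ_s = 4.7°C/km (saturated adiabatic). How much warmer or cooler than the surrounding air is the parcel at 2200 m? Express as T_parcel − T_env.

+3.15°C (parcel warmer than environment)

Parcel:
  Dry to 1500 m: -9.8 × 0.5 km = -4.9°C, so T = 4°C.
  Saturated to 2200 m: -4.7 × 0.7 km = -3.29°C, so T = 0.71°C.
Environment:
  Environment, lower layer to 1300 m: -11.4 × 0.3 km = -3.42°C, so T = 5.48°C.
  Environment, upper layer to 2200 m: -8.8 × 0.9 km = -7.92°C, so T = -2.44°C.
T_parcel − T_env = 0.71 − (-2.44) = +3.15°C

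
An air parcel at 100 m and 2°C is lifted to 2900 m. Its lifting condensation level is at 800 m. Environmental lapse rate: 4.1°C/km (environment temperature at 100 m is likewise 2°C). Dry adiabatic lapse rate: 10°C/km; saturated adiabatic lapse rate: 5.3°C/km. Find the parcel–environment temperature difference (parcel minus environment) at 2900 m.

-6.65°C (parcel cooler than environment)

Parcel:
  100 → 800 m (dry, 10°C/km): ΔT = -10 × 0.7 = -7°C → T = -5°C
  800 → 2900 m (saturated, 5.3°C/km): ΔT = -5.3 × 2.1 = -11.13°C → T = -16.13°C
Environment:
  100 → 2900 m (environment, 4.1°C/km): ΔT = -4.1 × 2.8 = -11.48°C → T = -9.48°C
T_parcel − T_env = -16.13 − (-9.48) = -6.65°C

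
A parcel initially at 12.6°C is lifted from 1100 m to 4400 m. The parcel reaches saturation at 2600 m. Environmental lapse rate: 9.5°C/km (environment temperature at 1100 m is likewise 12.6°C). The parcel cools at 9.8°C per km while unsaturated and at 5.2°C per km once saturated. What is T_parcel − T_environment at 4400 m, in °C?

+7.29°C (parcel warmer than environment)

Parcel:
  1100 → 2600 m (dry, 9.8°C/km): ΔT = -9.8 × 1.5 = -14.7°C → T = -2.1°C
  2600 → 4400 m (saturated, 5.2°C/km): ΔT = -5.2 × 1.8 = -9.36°C → T = -11.46°C
Environment:
  1100 → 4400 m (environment, 9.5°C/km): ΔT = -9.5 × 3.3 = -31.35°C → T = -18.75°C
T_parcel − T_env = -11.46 − (-18.75) = +7.29°C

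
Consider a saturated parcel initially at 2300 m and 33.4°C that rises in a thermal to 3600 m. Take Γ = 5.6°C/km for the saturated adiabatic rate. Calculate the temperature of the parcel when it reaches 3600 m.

26.12°C

Saturated adiabatic to 3600 m: -5.6 × 1.3 km = -7.28°C, so T = 26.12°C.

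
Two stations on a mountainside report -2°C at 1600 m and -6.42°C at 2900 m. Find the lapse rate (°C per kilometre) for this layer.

Γ = −ΔT/Δz = (-2 − (-6.42)) / (2900 − 1600) m
  = 4.42°C / 1.3 km = 3.4°C/km

3.4°C/km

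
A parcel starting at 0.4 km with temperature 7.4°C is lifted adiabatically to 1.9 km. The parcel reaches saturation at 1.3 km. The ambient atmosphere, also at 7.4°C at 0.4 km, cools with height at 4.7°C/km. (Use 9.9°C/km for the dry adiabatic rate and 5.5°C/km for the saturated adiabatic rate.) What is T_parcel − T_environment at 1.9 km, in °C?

Parcel:
  From 400 m to 1300 m (dry): cools by 9.9 × 0.9 = 8.91°C, giving -1.51°C.
  From 1300 m to 1900 m (saturated): cools by 5.5 × 0.6 = 3.3°C, giving -4.81°C.
Environment:
  From 400 m to 1900 m (environment): cools by 4.7 × 1.5 = 7.05°C, giving 0.35°C.
T_parcel − T_env = -4.81 − 0.35 = -5.16°C

-5.16°C (parcel cooler than environment)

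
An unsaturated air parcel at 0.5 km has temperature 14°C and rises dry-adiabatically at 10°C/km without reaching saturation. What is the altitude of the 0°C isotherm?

Height above start = (14 − 0) / 10 = 1.4 km
Altitude = 500 m + 1400 m = 1900 m

1.9 km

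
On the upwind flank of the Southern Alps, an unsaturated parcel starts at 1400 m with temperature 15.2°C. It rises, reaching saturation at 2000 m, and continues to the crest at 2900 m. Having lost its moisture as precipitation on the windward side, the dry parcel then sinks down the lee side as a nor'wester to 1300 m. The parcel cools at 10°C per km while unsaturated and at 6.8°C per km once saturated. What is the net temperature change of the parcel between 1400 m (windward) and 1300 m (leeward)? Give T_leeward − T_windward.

+3.88°C

1400–2000 m, dry: Δz = 0.6 km ⇒ ΔT = -6°C; T = 9.2°C
2000–2900 m, saturated: Δz = 0.9 km ⇒ ΔT = -6.12°C; T = 3.08°C
2900–1300 m, dry descent: Δz = 1.6 km ⇒ ΔT = +16°C; T = 19.08°C
Net change vs windward start: 19.08 − 15.2 = +3.88°C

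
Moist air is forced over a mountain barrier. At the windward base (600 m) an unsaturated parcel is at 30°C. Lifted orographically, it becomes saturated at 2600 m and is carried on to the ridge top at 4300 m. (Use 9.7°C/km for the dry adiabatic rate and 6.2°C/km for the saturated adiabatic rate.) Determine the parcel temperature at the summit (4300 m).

Dry to 2600 m: -9.7 × 2 km = -19.4°C, so T = 10.6°C.
Saturated to 4300 m: -6.2 × 1.7 km = -10.54°C, so T = 0.06°C.

0.06°C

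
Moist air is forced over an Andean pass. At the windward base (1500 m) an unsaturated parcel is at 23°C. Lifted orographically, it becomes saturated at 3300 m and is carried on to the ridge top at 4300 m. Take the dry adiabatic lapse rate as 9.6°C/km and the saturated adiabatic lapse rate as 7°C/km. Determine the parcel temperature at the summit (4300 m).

-1.28°C

From 1500 m to 3300 m (dry): cools by 9.6 × 1.8 = 17.28°C, giving 5.72°C.
From 3300 m to 4300 m (saturated): cools by 7 × 1 = 7°C, giving -1.28°C.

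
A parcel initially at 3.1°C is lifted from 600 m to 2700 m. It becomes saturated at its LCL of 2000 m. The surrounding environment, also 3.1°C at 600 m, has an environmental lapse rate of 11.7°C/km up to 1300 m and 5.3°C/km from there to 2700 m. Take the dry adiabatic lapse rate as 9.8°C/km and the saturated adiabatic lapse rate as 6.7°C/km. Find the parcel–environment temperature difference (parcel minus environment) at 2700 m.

-2.8°C (parcel cooler than environment)

Parcel:
  Dry to 2000 m: -9.8 × 1.4 km = -13.72°C, so T = -10.62°C.
  Saturated to 2700 m: -6.7 × 0.7 km = -4.69°C, so T = -15.31°C.
Environment:
  Environment, lower layer to 1300 m: -11.7 × 0.7 km = -8.19°C, so T = -5.09°C.
  Environment, upper layer to 2700 m: -5.3 × 1.4 km = -7.42°C, so T = -12.51°C.
T_parcel − T_env = -15.31 − (-12.51) = -2.8°C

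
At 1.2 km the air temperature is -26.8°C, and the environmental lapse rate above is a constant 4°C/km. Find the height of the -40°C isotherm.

4.5 km

Height above start = (-26.8 − (-40)) / 4 = 3.3 km
Altitude = 1200 m + 3300 m = 4500 m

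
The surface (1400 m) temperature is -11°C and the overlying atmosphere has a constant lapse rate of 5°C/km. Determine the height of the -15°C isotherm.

Height above start = (-11 − (-15)) / 5 = 0.8 km
Altitude = 1400 m + 800 m = 2200 m

2200 m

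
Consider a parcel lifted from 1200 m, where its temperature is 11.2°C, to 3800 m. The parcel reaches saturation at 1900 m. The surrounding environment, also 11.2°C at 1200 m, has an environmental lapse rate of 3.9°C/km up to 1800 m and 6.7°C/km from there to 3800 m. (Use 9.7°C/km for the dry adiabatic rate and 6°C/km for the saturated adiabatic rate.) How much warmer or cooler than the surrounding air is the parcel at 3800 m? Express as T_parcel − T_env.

Parcel:
  1200 → 1900 m (dry, 9.7°C/km): ΔT = -9.7 × 0.7 = -6.79°C → T = 4.41°C
  1900 → 3800 m (saturated, 6°C/km): ΔT = -6 × 1.9 = -11.4°C → T = -6.99°C
Environment:
  1200 → 1800 m (environment, lower layer, 3.9°C/km): ΔT = -3.9 × 0.6 = -2.34°C → T = 8.86°C
  1800 → 3800 m (environment, upper layer, 6.7°C/km): ΔT = -6.7 × 2 = -13.4°C → T = -4.54°C
T_parcel − T_env = -6.99 − (-4.54) = -2.45°C

-2.45°C (parcel cooler than environment)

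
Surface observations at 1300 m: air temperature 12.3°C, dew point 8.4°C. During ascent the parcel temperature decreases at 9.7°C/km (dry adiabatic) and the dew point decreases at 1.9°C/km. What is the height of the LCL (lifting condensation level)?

T and T_d converge at 9.7 − 1.9 = 7.8°C per km
Height above start = (12.3 − 8.4) / 7.8 = 0.5 km
LCL altitude = 1300 m + 500 m = 1800 m

1800 m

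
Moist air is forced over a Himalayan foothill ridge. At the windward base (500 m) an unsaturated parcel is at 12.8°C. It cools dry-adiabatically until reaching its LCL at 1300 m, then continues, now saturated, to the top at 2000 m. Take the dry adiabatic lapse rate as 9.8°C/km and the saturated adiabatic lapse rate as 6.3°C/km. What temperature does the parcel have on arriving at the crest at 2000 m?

0.55°C

500–1300 m, dry: Δz = 0.8 km ⇒ ΔT = -7.84°C; T = 4.96°C
1300–2000 m, saturated: Δz = 0.7 km ⇒ ΔT = -4.41°C; T = 0.55°C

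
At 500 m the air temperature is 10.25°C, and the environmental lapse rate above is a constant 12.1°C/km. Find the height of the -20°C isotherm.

Height above start = (10.25 − (-20)) / 12.1 = 2.5 km
Altitude = 500 m + 2500 m = 3000 m

3000 m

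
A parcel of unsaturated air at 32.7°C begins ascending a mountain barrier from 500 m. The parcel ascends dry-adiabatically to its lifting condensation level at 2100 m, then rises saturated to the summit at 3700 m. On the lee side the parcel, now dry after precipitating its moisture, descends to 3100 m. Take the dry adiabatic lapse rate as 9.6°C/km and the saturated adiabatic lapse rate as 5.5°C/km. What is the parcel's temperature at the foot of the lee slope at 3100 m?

14.3°C

500 → 2100 m (dry, 9.6°C/km): ΔT = -9.6 × 1.6 = -15.36°C → T = 17.34°C
2100 → 3700 m (saturated, 5.5°C/km): ΔT = -5.5 × 1.6 = -8.8°C → T = 8.54°C
3700 → 3100 m (dry descent, 9.6°C/km): ΔT = +9.6 × 0.6 = +5.76°C → T = 14.3°C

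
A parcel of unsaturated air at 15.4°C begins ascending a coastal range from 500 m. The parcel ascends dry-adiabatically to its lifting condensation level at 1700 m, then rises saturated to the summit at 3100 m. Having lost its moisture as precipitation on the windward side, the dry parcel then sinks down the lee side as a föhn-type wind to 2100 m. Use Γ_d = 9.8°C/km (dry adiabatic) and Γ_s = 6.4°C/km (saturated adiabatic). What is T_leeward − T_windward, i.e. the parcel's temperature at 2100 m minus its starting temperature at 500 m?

Dry to 1700 m: -9.8 × 1.2 km = -11.76°C, so T = 3.64°C.
Saturated to 3100 m: -6.4 × 1.4 km = -8.96°C, so T = -5.32°C.
Dry descent to 2100 m: +9.8 × 1 km = +9.8°C, so T = 4.48°C.
Net change vs windward start: 4.48 − 15.4 = -10.92°C

-10.92°C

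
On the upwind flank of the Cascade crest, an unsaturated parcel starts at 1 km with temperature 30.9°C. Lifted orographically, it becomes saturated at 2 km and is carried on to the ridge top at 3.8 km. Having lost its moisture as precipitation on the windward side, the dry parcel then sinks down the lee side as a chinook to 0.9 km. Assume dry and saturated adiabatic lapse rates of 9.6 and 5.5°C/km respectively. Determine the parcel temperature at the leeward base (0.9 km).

39.24°C

1000–2000 m, dry: Δz = 1 km ⇒ ΔT = -9.6°C; T = 21.3°C
2000–3800 m, saturated: Δz = 1.8 km ⇒ ΔT = -9.9°C; T = 11.4°C
3800–900 m, dry descent: Δz = 2.9 km ⇒ ΔT = +27.84°C; T = 39.24°C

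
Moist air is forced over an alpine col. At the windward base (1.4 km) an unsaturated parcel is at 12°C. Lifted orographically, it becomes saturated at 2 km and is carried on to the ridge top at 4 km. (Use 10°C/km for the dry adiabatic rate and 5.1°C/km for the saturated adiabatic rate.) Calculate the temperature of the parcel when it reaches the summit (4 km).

-4.2°C

From 1400 m to 2000 m (dry): cools by 10 × 0.6 = 6°C, giving 6°C.
From 2000 m to 4000 m (saturated): cools by 5.1 × 2 = 10.2°C, giving -4.2°C.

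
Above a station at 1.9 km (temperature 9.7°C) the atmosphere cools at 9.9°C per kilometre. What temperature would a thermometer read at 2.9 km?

From 1900 m to 2900 m (environmental): cools by 9.9 × 1 = 9.9°C, giving -0.2°C.

-0.2°C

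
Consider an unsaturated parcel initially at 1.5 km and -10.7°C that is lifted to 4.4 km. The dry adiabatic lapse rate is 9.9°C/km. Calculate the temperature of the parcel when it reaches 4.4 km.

1500 → 4400 m (dry adiabatic, 9.9°C/km): ΔT = -9.9 × 2.9 = -28.71°C → T = -39.41°C

-39.41°C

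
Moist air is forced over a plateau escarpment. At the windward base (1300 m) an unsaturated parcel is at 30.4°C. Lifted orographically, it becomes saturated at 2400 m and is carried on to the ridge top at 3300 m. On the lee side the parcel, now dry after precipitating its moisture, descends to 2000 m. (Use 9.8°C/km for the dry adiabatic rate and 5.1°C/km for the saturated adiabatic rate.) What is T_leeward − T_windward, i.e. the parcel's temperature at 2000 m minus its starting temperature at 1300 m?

From 1300 m to 2400 m (dry): cools by 9.8 × 1.1 = 10.78°C, giving 19.62°C.
From 2400 m to 3300 m (saturated): cools by 5.1 × 0.9 = 4.59°C, giving 15.03°C.
From 3300 m to 2000 m (dry descent): warms by 9.8 × 1.3 = 12.74°C, giving 27.77°C.
Net change vs windward start: 27.77 − 30.4 = -2.63°C

-2.63°C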